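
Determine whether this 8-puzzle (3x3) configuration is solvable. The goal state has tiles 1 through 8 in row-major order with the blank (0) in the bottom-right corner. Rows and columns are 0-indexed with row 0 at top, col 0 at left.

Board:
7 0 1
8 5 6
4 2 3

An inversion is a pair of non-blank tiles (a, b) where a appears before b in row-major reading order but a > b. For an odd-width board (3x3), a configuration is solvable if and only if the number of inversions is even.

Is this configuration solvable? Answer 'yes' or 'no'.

Answer: no

Derivation:
Inversions (pairs i<j in row-major order where tile[i] > tile[j] > 0): 19
19 is odd, so the puzzle is not solvable.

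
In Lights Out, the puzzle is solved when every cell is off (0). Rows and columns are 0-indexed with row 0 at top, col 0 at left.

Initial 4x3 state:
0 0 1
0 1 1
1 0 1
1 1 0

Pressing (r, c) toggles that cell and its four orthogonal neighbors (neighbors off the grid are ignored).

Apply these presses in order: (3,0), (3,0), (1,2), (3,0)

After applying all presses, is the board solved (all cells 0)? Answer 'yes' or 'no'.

After press 1 at (3,0):
0 0 1
0 1 1
0 0 1
0 0 0

After press 2 at (3,0):
0 0 1
0 1 1
1 0 1
1 1 0

After press 3 at (1,2):
0 0 0
0 0 0
1 0 0
1 1 0

After press 4 at (3,0):
0 0 0
0 0 0
0 0 0
0 0 0

Lights still on: 0

Answer: yes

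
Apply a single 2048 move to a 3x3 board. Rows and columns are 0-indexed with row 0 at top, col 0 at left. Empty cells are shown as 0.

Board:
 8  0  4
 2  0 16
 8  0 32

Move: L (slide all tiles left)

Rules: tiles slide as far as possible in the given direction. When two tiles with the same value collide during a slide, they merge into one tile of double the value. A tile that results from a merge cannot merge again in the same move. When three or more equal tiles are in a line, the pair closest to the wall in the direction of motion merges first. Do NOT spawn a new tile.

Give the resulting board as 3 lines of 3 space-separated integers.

Slide left:
row 0: [8, 0, 4] -> [8, 4, 0]
row 1: [2, 0, 16] -> [2, 16, 0]
row 2: [8, 0, 32] -> [8, 32, 0]

Answer:  8  4  0
 2 16  0
 8 32  0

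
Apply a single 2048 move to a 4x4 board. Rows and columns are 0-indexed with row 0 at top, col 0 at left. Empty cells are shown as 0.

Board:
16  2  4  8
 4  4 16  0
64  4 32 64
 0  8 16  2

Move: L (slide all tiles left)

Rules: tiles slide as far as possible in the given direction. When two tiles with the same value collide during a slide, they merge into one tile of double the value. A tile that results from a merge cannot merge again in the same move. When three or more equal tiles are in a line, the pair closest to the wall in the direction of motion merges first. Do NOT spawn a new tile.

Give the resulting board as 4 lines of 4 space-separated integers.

Answer: 16  2  4  8
 8 16  0  0
64  4 32 64
 8 16  2  0

Derivation:
Slide left:
row 0: [16, 2, 4, 8] -> [16, 2, 4, 8]
row 1: [4, 4, 16, 0] -> [8, 16, 0, 0]
row 2: [64, 4, 32, 64] -> [64, 4, 32, 64]
row 3: [0, 8, 16, 2] -> [8, 16, 2, 0]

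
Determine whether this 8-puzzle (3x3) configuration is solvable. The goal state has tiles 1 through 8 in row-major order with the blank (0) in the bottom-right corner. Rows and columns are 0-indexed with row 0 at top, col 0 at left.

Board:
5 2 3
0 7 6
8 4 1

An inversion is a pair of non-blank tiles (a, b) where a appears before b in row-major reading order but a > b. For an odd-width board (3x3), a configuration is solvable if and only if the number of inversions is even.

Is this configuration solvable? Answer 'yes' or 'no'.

Inversions (pairs i<j in row-major order where tile[i] > tile[j] > 0): 14
14 is even, so the puzzle is solvable.

Answer: yes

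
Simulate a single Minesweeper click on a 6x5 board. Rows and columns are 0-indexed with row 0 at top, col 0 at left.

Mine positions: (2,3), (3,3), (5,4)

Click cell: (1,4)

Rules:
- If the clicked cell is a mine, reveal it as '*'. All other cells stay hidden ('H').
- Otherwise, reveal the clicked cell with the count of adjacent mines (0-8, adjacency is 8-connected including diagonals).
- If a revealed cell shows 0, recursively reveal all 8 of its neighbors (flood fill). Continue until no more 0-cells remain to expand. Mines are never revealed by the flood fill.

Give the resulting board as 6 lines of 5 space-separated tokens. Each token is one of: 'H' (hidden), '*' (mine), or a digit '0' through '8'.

H H H H H
H H H H 1
H H H H H
H H H H H
H H H H H
H H H H H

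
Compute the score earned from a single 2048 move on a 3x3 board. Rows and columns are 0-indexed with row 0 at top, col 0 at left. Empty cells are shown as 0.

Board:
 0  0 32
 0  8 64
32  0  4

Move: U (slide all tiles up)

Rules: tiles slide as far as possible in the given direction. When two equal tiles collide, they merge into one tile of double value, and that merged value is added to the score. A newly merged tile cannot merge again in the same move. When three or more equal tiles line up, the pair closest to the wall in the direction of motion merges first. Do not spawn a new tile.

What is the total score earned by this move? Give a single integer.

Slide up:
col 0: [0, 0, 32] -> [32, 0, 0]  score +0 (running 0)
col 1: [0, 8, 0] -> [8, 0, 0]  score +0 (running 0)
col 2: [32, 64, 4] -> [32, 64, 4]  score +0 (running 0)
Board after move:
32  8 32
 0  0 64
 0  0  4

Answer: 0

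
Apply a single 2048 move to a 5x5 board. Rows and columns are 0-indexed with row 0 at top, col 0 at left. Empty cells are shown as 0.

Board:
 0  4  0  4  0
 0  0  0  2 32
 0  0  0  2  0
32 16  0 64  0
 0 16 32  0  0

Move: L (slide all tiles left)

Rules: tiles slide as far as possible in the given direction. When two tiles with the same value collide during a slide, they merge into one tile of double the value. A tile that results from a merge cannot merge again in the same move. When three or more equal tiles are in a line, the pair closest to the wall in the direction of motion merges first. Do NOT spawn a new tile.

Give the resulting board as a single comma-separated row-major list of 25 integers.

Slide left:
row 0: [0, 4, 0, 4, 0] -> [8, 0, 0, 0, 0]
row 1: [0, 0, 0, 2, 32] -> [2, 32, 0, 0, 0]
row 2: [0, 0, 0, 2, 0] -> [2, 0, 0, 0, 0]
row 3: [32, 16, 0, 64, 0] -> [32, 16, 64, 0, 0]
row 4: [0, 16, 32, 0, 0] -> [16, 32, 0, 0, 0]

Answer: 8, 0, 0, 0, 0, 2, 32, 0, 0, 0, 2, 0, 0, 0, 0, 32, 16, 64, 0, 0, 16, 32, 0, 0, 0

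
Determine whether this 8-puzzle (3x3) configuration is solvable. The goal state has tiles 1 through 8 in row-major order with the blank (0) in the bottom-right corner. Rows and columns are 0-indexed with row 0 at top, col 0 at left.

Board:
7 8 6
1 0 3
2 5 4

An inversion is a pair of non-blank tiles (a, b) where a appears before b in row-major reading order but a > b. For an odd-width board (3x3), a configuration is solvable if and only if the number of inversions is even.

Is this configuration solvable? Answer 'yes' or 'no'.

Answer: no

Derivation:
Inversions (pairs i<j in row-major order where tile[i] > tile[j] > 0): 19
19 is odd, so the puzzle is not solvable.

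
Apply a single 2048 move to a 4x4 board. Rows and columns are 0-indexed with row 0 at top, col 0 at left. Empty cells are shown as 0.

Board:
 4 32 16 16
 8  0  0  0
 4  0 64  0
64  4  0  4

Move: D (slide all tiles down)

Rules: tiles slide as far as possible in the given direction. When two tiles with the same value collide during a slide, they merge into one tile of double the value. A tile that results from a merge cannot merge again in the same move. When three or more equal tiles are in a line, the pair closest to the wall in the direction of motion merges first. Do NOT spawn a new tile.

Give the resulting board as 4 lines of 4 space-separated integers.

Answer:  4  0  0  0
 8  0  0  0
 4 32 16 16
64  4 64  4

Derivation:
Slide down:
col 0: [4, 8, 4, 64] -> [4, 8, 4, 64]
col 1: [32, 0, 0, 4] -> [0, 0, 32, 4]
col 2: [16, 0, 64, 0] -> [0, 0, 16, 64]
col 3: [16, 0, 0, 4] -> [0, 0, 16, 4]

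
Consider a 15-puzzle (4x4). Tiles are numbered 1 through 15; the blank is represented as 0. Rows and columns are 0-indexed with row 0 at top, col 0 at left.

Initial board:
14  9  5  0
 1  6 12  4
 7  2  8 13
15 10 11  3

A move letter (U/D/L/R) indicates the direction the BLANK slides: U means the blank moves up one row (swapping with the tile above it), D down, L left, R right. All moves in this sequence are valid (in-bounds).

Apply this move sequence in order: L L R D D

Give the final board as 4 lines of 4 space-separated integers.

After move 1 (L):
14  9  0  5
 1  6 12  4
 7  2  8 13
15 10 11  3

After move 2 (L):
14  0  9  5
 1  6 12  4
 7  2  8 13
15 10 11  3

After move 3 (R):
14  9  0  5
 1  6 12  4
 7  2  8 13
15 10 11  3

After move 4 (D):
14  9 12  5
 1  6  0  4
 7  2  8 13
15 10 11  3

After move 5 (D):
14  9 12  5
 1  6  8  4
 7  2  0 13
15 10 11  3

Answer: 14  9 12  5
 1  6  8  4
 7  2  0 13
15 10 11  3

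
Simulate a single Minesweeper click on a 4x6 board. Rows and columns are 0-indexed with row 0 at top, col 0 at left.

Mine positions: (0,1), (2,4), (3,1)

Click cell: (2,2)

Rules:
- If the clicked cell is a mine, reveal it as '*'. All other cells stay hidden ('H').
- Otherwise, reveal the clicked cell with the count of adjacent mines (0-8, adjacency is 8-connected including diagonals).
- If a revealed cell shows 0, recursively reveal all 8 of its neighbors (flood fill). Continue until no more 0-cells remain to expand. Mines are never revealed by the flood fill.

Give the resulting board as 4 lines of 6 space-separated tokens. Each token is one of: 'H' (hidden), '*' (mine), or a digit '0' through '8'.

H H H H H H
H H H H H H
H H 1 H H H
H H H H H H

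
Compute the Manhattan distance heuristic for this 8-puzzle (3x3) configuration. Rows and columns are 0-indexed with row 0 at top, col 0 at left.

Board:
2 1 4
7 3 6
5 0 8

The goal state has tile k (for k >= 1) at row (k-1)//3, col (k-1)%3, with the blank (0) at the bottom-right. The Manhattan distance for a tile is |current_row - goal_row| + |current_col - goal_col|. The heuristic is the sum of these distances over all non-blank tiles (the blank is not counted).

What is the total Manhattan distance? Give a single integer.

Tile 2: at (0,0), goal (0,1), distance |0-0|+|0-1| = 1
Tile 1: at (0,1), goal (0,0), distance |0-0|+|1-0| = 1
Tile 4: at (0,2), goal (1,0), distance |0-1|+|2-0| = 3
Tile 7: at (1,0), goal (2,0), distance |1-2|+|0-0| = 1
Tile 3: at (1,1), goal (0,2), distance |1-0|+|1-2| = 2
Tile 6: at (1,2), goal (1,2), distance |1-1|+|2-2| = 0
Tile 5: at (2,0), goal (1,1), distance |2-1|+|0-1| = 2
Tile 8: at (2,2), goal (2,1), distance |2-2|+|2-1| = 1
Sum: 1 + 1 + 3 + 1 + 2 + 0 + 2 + 1 = 11

Answer: 11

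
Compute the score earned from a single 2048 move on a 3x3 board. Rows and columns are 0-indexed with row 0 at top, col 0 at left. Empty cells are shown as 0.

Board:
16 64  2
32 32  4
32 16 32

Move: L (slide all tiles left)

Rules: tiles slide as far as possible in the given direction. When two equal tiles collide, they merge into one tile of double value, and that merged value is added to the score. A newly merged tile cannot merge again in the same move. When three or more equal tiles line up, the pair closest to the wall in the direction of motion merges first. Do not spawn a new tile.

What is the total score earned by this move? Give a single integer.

Slide left:
row 0: [16, 64, 2] -> [16, 64, 2]  score +0 (running 0)
row 1: [32, 32, 4] -> [64, 4, 0]  score +64 (running 64)
row 2: [32, 16, 32] -> [32, 16, 32]  score +0 (running 64)
Board after move:
16 64  2
64  4  0
32 16 32

Answer: 64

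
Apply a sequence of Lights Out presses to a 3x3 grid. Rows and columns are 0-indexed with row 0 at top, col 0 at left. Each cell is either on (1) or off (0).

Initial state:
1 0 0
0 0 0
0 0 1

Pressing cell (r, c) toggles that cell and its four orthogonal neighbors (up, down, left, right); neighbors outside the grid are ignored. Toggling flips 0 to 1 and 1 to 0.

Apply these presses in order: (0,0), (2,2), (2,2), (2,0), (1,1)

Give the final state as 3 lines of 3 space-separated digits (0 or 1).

Answer: 0 0 0
1 1 1
1 0 1

Derivation:
After press 1 at (0,0):
0 1 0
1 0 0
0 0 1

After press 2 at (2,2):
0 1 0
1 0 1
0 1 0

After press 3 at (2,2):
0 1 0
1 0 0
0 0 1

After press 4 at (2,0):
0 1 0
0 0 0
1 1 1

After press 5 at (1,1):
0 0 0
1 1 1
1 0 1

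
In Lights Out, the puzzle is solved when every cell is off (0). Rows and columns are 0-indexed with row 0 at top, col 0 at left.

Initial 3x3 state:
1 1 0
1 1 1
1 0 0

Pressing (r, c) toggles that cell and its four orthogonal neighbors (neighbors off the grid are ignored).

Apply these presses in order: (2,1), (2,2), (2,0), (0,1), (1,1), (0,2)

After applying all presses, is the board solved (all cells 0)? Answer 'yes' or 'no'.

After press 1 at (2,1):
1 1 0
1 0 1
0 1 1

After press 2 at (2,2):
1 1 0
1 0 0
0 0 0

After press 3 at (2,0):
1 1 0
0 0 0
1 1 0

After press 4 at (0,1):
0 0 1
0 1 0
1 1 0

After press 5 at (1,1):
0 1 1
1 0 1
1 0 0

After press 6 at (0,2):
0 0 0
1 0 0
1 0 0

Lights still on: 2

Answer: no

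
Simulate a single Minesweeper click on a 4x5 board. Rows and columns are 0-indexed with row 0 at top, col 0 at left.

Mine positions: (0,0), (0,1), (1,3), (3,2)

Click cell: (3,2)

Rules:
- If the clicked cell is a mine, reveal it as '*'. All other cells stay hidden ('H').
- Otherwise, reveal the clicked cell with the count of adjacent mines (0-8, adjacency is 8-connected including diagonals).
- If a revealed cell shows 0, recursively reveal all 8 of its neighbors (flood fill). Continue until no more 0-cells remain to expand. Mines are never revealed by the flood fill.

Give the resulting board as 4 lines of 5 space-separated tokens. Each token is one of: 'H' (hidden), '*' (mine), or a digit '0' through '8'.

H H H H H
H H H H H
H H H H H
H H * H H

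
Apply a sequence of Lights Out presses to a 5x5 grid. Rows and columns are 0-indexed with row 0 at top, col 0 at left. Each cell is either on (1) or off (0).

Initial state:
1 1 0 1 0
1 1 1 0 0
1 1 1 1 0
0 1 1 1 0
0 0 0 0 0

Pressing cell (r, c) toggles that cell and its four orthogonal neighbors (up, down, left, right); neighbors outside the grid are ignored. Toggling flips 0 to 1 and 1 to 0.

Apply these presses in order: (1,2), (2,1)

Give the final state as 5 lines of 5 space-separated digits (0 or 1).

Answer: 1 1 1 1 0
1 1 0 1 0
0 0 1 1 0
0 0 1 1 0
0 0 0 0 0

Derivation:
After press 1 at (1,2):
1 1 1 1 0
1 0 0 1 0
1 1 0 1 0
0 1 1 1 0
0 0 0 0 0

After press 2 at (2,1):
1 1 1 1 0
1 1 0 1 0
0 0 1 1 0
0 0 1 1 0
0 0 0 0 0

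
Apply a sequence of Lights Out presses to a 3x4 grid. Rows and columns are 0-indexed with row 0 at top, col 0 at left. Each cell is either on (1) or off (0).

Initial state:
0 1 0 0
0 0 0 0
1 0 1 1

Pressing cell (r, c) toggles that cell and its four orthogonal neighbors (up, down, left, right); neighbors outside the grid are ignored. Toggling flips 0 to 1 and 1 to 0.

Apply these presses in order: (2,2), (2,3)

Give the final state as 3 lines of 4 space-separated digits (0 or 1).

After press 1 at (2,2):
0 1 0 0
0 0 1 0
1 1 0 0

After press 2 at (2,3):
0 1 0 0
0 0 1 1
1 1 1 1

Answer: 0 1 0 0
0 0 1 1
1 1 1 1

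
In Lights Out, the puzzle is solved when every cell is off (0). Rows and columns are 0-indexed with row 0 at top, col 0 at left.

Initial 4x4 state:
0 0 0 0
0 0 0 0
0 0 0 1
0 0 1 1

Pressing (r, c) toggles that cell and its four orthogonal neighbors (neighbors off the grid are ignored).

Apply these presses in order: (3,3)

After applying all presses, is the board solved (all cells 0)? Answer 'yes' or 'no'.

After press 1 at (3,3):
0 0 0 0
0 0 0 0
0 0 0 0
0 0 0 0

Lights still on: 0

Answer: yes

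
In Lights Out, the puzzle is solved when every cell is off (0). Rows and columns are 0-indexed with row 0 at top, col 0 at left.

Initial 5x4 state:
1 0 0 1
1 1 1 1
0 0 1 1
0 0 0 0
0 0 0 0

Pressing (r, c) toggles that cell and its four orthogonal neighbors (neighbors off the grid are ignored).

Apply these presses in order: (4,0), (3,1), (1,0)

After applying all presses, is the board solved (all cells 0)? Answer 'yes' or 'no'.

Answer: no

Derivation:
After press 1 at (4,0):
1 0 0 1
1 1 1 1
0 0 1 1
1 0 0 0
1 1 0 0

After press 2 at (3,1):
1 0 0 1
1 1 1 1
0 1 1 1
0 1 1 0
1 0 0 0

After press 3 at (1,0):
0 0 0 1
0 0 1 1
1 1 1 1
0 1 1 0
1 0 0 0

Lights still on: 10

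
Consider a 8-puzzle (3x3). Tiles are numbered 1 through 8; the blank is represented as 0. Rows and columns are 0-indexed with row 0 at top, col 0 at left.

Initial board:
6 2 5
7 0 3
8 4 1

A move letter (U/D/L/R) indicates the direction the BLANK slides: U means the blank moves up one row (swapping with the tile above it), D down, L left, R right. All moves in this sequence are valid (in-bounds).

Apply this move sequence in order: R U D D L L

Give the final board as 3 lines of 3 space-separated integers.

After move 1 (R):
6 2 5
7 3 0
8 4 1

After move 2 (U):
6 2 0
7 3 5
8 4 1

After move 3 (D):
6 2 5
7 3 0
8 4 1

After move 4 (D):
6 2 5
7 3 1
8 4 0

After move 5 (L):
6 2 5
7 3 1
8 0 4

After move 6 (L):
6 2 5
7 3 1
0 8 4

Answer: 6 2 5
7 3 1
0 8 4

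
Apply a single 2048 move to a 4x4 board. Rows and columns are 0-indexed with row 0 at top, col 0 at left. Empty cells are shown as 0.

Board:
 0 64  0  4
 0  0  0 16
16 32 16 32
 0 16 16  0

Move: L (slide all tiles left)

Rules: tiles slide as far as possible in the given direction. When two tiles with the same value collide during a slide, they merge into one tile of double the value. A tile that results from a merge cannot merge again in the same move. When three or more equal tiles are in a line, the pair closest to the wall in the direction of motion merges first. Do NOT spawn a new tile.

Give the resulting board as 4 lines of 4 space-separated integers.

Answer: 64  4  0  0
16  0  0  0
16 32 16 32
32  0  0  0

Derivation:
Slide left:
row 0: [0, 64, 0, 4] -> [64, 4, 0, 0]
row 1: [0, 0, 0, 16] -> [16, 0, 0, 0]
row 2: [16, 32, 16, 32] -> [16, 32, 16, 32]
row 3: [0, 16, 16, 0] -> [32, 0, 0, 0]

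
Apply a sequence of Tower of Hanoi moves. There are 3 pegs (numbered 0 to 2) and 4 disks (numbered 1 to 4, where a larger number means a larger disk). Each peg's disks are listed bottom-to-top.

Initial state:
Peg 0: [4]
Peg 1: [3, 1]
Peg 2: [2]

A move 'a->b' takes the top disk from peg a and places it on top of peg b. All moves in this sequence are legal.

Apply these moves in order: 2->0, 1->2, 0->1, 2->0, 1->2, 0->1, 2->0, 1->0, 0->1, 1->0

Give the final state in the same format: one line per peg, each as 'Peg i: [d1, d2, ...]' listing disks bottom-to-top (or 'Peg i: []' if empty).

After move 1 (2->0):
Peg 0: [4, 2]
Peg 1: [3, 1]
Peg 2: []

After move 2 (1->2):
Peg 0: [4, 2]
Peg 1: [3]
Peg 2: [1]

After move 3 (0->1):
Peg 0: [4]
Peg 1: [3, 2]
Peg 2: [1]

After move 4 (2->0):
Peg 0: [4, 1]
Peg 1: [3, 2]
Peg 2: []

After move 5 (1->2):
Peg 0: [4, 1]
Peg 1: [3]
Peg 2: [2]

After move 6 (0->1):
Peg 0: [4]
Peg 1: [3, 1]
Peg 2: [2]

After move 7 (2->0):
Peg 0: [4, 2]
Peg 1: [3, 1]
Peg 2: []

After move 8 (1->0):
Peg 0: [4, 2, 1]
Peg 1: [3]
Peg 2: []

After move 9 (0->1):
Peg 0: [4, 2]
Peg 1: [3, 1]
Peg 2: []

After move 10 (1->0):
Peg 0: [4, 2, 1]
Peg 1: [3]
Peg 2: []

Answer: Peg 0: [4, 2, 1]
Peg 1: [3]
Peg 2: []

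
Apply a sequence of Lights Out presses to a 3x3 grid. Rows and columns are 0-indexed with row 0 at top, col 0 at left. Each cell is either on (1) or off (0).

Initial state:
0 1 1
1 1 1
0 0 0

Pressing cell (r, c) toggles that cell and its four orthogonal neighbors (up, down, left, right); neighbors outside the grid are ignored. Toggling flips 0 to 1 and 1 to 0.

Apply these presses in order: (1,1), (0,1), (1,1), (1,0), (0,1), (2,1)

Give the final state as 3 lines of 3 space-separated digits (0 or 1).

Answer: 1 1 1
0 1 1
0 1 1

Derivation:
After press 1 at (1,1):
0 0 1
0 0 0
0 1 0

After press 2 at (0,1):
1 1 0
0 1 0
0 1 0

After press 3 at (1,1):
1 0 0
1 0 1
0 0 0

After press 4 at (1,0):
0 0 0
0 1 1
1 0 0

After press 5 at (0,1):
1 1 1
0 0 1
1 0 0

After press 6 at (2,1):
1 1 1
0 1 1
0 1 1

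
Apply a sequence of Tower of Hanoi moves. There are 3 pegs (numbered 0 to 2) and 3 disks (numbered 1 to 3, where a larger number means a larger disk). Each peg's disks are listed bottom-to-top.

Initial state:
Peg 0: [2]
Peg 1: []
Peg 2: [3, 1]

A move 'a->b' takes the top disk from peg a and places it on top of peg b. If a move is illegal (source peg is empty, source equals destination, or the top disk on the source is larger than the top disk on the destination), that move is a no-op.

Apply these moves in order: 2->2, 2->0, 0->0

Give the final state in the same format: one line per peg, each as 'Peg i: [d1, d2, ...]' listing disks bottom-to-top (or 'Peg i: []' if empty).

Answer: Peg 0: [2, 1]
Peg 1: []
Peg 2: [3]

Derivation:
After move 1 (2->2):
Peg 0: [2]
Peg 1: []
Peg 2: [3, 1]

After move 2 (2->0):
Peg 0: [2, 1]
Peg 1: []
Peg 2: [3]

After move 3 (0->0):
Peg 0: [2, 1]
Peg 1: []
Peg 2: [3]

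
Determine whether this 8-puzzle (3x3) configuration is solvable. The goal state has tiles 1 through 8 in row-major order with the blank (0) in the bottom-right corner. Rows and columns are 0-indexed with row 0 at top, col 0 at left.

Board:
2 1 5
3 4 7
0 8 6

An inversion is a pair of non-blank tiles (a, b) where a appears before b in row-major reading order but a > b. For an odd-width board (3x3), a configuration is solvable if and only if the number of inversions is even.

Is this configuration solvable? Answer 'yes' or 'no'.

Answer: no

Derivation:
Inversions (pairs i<j in row-major order where tile[i] > tile[j] > 0): 5
5 is odd, so the puzzle is not solvable.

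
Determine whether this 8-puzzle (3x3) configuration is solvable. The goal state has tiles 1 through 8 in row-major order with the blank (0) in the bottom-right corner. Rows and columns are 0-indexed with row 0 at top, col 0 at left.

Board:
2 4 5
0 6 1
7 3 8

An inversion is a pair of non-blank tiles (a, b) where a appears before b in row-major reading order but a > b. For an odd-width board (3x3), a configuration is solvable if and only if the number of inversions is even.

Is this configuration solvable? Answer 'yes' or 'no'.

Inversions (pairs i<j in row-major order where tile[i] > tile[j] > 0): 8
8 is even, so the puzzle is solvable.

Answer: yes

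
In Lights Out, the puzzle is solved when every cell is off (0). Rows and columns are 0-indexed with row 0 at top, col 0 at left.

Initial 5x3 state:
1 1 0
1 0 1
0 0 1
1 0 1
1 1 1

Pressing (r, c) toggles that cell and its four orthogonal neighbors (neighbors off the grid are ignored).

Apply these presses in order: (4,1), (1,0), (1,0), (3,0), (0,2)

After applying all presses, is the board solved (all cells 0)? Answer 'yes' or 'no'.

Answer: no

Derivation:
After press 1 at (4,1):
1 1 0
1 0 1
0 0 1
1 1 1
0 0 0

After press 2 at (1,0):
0 1 0
0 1 1
1 0 1
1 1 1
0 0 0

After press 3 at (1,0):
1 1 0
1 0 1
0 0 1
1 1 1
0 0 0

After press 4 at (3,0):
1 1 0
1 0 1
1 0 1
0 0 1
1 0 0

After press 5 at (0,2):
1 0 1
1 0 0
1 0 1
0 0 1
1 0 0

Lights still on: 7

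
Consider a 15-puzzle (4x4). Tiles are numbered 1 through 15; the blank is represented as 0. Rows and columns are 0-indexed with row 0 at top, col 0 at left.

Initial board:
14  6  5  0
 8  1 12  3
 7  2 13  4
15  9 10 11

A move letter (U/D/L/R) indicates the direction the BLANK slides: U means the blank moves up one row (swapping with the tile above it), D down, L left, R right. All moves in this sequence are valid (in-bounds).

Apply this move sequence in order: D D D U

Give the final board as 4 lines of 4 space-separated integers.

Answer: 14  6  5  3
 8  1 12  4
 7  2 13  0
15  9 10 11

Derivation:
After move 1 (D):
14  6  5  3
 8  1 12  0
 7  2 13  4
15  9 10 11

After move 2 (D):
14  6  5  3
 8  1 12  4
 7  2 13  0
15  9 10 11

After move 3 (D):
14  6  5  3
 8  1 12  4
 7  2 13 11
15  9 10  0

After move 4 (U):
14  6  5  3
 8  1 12  4
 7  2 13  0
15  9 10 11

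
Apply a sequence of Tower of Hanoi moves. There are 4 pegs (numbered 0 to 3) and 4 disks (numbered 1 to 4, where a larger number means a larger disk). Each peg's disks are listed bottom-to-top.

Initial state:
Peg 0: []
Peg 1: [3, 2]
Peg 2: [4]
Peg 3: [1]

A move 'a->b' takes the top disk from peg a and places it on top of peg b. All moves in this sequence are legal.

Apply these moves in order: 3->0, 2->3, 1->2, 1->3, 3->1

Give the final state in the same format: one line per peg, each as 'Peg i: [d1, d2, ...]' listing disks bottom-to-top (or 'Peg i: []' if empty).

After move 1 (3->0):
Peg 0: [1]
Peg 1: [3, 2]
Peg 2: [4]
Peg 3: []

After move 2 (2->3):
Peg 0: [1]
Peg 1: [3, 2]
Peg 2: []
Peg 3: [4]

After move 3 (1->2):
Peg 0: [1]
Peg 1: [3]
Peg 2: [2]
Peg 3: [4]

After move 4 (1->3):
Peg 0: [1]
Peg 1: []
Peg 2: [2]
Peg 3: [4, 3]

After move 5 (3->1):
Peg 0: [1]
Peg 1: [3]
Peg 2: [2]
Peg 3: [4]

Answer: Peg 0: [1]
Peg 1: [3]
Peg 2: [2]
Peg 3: [4]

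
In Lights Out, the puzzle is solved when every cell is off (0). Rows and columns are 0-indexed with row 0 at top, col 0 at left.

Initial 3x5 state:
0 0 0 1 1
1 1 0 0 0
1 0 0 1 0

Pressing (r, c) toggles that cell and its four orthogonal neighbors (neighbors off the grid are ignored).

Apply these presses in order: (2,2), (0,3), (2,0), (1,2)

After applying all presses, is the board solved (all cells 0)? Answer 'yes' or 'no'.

After press 1 at (2,2):
0 0 0 1 1
1 1 1 0 0
1 1 1 0 0

After press 2 at (0,3):
0 0 1 0 0
1 1 1 1 0
1 1 1 0 0

After press 3 at (2,0):
0 0 1 0 0
0 1 1 1 0
0 0 1 0 0

After press 4 at (1,2):
0 0 0 0 0
0 0 0 0 0
0 0 0 0 0

Lights still on: 0

Answer: yes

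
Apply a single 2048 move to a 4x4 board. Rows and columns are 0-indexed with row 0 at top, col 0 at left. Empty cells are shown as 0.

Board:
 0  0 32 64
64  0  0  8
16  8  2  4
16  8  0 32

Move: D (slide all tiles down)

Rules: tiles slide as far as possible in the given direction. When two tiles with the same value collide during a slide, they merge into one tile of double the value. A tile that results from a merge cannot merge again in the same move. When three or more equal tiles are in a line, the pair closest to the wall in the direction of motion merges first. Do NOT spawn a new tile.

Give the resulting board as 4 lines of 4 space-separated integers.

Slide down:
col 0: [0, 64, 16, 16] -> [0, 0, 64, 32]
col 1: [0, 0, 8, 8] -> [0, 0, 0, 16]
col 2: [32, 0, 2, 0] -> [0, 0, 32, 2]
col 3: [64, 8, 4, 32] -> [64, 8, 4, 32]

Answer:  0  0  0 64
 0  0  0  8
64  0 32  4
32 16  2 32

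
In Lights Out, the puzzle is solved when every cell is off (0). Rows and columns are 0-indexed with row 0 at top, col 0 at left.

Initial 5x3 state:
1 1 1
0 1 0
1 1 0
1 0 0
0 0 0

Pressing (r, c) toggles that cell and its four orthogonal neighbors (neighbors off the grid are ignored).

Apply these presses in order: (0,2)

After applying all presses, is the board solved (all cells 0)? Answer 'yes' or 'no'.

Answer: no

Derivation:
After press 1 at (0,2):
1 0 0
0 1 1
1 1 0
1 0 0
0 0 0

Lights still on: 6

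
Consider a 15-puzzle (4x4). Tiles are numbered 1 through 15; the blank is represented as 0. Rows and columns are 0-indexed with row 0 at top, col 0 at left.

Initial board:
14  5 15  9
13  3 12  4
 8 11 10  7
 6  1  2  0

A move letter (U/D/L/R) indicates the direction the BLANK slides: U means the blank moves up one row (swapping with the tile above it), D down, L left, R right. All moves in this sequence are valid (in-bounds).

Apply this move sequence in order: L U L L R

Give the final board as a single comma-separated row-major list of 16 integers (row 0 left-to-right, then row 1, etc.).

After move 1 (L):
14  5 15  9
13  3 12  4
 8 11 10  7
 6  1  0  2

After move 2 (U):
14  5 15  9
13  3 12  4
 8 11  0  7
 6  1 10  2

After move 3 (L):
14  5 15  9
13  3 12  4
 8  0 11  7
 6  1 10  2

After move 4 (L):
14  5 15  9
13  3 12  4
 0  8 11  7
 6  1 10  2

After move 5 (R):
14  5 15  9
13  3 12  4
 8  0 11  7
 6  1 10  2

Answer: 14, 5, 15, 9, 13, 3, 12, 4, 8, 0, 11, 7, 6, 1, 10, 2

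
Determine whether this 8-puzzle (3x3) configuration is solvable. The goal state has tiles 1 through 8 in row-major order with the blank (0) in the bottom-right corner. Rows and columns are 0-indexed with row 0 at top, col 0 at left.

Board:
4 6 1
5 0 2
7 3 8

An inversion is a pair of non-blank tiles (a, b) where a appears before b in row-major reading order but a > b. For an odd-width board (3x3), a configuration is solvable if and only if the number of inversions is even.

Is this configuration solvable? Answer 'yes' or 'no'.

Answer: yes

Derivation:
Inversions (pairs i<j in row-major order where tile[i] > tile[j] > 0): 10
10 is even, so the puzzle is solvable.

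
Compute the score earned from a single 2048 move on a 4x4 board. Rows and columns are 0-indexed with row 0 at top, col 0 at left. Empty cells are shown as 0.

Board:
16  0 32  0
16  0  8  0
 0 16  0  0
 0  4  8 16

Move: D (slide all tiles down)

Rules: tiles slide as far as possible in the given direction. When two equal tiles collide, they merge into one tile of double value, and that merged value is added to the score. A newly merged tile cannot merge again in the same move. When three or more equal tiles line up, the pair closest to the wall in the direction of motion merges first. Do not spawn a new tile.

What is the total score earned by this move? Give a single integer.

Slide down:
col 0: [16, 16, 0, 0] -> [0, 0, 0, 32]  score +32 (running 32)
col 1: [0, 0, 16, 4] -> [0, 0, 16, 4]  score +0 (running 32)
col 2: [32, 8, 0, 8] -> [0, 0, 32, 16]  score +16 (running 48)
col 3: [0, 0, 0, 16] -> [0, 0, 0, 16]  score +0 (running 48)
Board after move:
 0  0  0  0
 0  0  0  0
 0 16 32  0
32  4 16 16

Answer: 48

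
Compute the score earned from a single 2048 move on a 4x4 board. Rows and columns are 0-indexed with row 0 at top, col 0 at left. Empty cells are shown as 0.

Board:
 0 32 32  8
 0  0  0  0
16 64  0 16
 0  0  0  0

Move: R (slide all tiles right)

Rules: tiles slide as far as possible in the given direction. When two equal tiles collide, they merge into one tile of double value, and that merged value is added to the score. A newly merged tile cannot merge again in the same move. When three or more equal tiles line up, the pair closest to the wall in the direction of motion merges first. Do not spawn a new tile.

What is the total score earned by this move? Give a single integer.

Answer: 64

Derivation:
Slide right:
row 0: [0, 32, 32, 8] -> [0, 0, 64, 8]  score +64 (running 64)
row 1: [0, 0, 0, 0] -> [0, 0, 0, 0]  score +0 (running 64)
row 2: [16, 64, 0, 16] -> [0, 16, 64, 16]  score +0 (running 64)
row 3: [0, 0, 0, 0] -> [0, 0, 0, 0]  score +0 (running 64)
Board after move:
 0  0 64  8
 0  0  0  0
 0 16 64 16
 0  0  0  0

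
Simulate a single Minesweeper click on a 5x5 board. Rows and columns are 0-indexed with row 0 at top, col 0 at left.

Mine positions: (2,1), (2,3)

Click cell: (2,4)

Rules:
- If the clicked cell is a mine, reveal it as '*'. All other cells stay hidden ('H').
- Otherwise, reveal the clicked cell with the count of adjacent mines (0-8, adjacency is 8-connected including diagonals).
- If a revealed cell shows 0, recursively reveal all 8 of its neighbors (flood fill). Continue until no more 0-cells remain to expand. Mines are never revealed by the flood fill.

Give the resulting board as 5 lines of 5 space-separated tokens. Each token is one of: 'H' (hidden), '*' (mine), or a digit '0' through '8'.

H H H H H
H H H H H
H H H H 1
H H H H H
H H H H H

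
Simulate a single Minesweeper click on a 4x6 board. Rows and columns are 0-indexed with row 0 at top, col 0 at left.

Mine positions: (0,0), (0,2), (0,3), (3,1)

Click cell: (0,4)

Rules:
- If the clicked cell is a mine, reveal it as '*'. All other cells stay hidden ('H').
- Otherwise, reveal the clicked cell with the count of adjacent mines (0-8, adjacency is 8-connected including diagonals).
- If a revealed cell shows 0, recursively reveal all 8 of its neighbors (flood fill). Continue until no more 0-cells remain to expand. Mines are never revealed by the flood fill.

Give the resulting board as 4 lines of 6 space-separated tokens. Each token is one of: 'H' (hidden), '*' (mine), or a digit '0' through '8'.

H H H H 1 H
H H H H H H
H H H H H H
H H H H H H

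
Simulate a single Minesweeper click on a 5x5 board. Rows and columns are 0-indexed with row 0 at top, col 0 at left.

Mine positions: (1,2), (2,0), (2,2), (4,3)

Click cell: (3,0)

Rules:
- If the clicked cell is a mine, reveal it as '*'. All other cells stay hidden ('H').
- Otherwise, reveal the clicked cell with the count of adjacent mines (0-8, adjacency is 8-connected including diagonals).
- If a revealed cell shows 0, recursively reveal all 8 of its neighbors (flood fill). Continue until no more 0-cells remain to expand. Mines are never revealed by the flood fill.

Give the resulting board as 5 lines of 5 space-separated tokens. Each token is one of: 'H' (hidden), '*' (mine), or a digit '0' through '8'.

H H H H H
H H H H H
H H H H H
1 H H H H
H H H H H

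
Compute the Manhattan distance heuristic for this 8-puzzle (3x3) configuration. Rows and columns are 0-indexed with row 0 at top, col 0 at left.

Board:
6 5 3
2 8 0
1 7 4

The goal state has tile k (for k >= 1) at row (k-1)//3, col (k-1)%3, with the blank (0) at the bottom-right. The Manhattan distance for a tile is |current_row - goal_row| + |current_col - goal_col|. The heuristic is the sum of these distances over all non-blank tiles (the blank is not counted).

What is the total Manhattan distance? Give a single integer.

Answer: 13

Derivation:
Tile 6: at (0,0), goal (1,2), distance |0-1|+|0-2| = 3
Tile 5: at (0,1), goal (1,1), distance |0-1|+|1-1| = 1
Tile 3: at (0,2), goal (0,2), distance |0-0|+|2-2| = 0
Tile 2: at (1,0), goal (0,1), distance |1-0|+|0-1| = 2
Tile 8: at (1,1), goal (2,1), distance |1-2|+|1-1| = 1
Tile 1: at (2,0), goal (0,0), distance |2-0|+|0-0| = 2
Tile 7: at (2,1), goal (2,0), distance |2-2|+|1-0| = 1
Tile 4: at (2,2), goal (1,0), distance |2-1|+|2-0| = 3
Sum: 3 + 1 + 0 + 2 + 1 + 2 + 1 + 3 = 13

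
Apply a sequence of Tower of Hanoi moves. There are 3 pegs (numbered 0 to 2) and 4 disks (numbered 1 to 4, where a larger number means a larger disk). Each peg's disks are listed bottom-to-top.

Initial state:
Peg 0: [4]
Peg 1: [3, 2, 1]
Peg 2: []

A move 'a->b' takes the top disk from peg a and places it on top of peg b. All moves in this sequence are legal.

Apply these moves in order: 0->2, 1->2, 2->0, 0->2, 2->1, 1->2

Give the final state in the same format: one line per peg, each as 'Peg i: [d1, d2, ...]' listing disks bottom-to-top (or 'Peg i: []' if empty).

Answer: Peg 0: []
Peg 1: [3, 2]
Peg 2: [4, 1]

Derivation:
After move 1 (0->2):
Peg 0: []
Peg 1: [3, 2, 1]
Peg 2: [4]

After move 2 (1->2):
Peg 0: []
Peg 1: [3, 2]
Peg 2: [4, 1]

After move 3 (2->0):
Peg 0: [1]
Peg 1: [3, 2]
Peg 2: [4]

After move 4 (0->2):
Peg 0: []
Peg 1: [3, 2]
Peg 2: [4, 1]

After move 5 (2->1):
Peg 0: []
Peg 1: [3, 2, 1]
Peg 2: [4]

After move 6 (1->2):
Peg 0: []
Peg 1: [3, 2]
Peg 2: [4, 1]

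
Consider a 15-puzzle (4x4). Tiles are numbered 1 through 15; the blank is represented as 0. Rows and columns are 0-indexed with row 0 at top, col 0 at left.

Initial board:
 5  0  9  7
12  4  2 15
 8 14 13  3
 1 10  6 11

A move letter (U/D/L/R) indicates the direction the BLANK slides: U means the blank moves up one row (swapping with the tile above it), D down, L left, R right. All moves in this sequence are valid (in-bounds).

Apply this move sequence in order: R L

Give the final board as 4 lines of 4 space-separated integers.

Answer:  5  0  9  7
12  4  2 15
 8 14 13  3
 1 10  6 11

Derivation:
After move 1 (R):
 5  9  0  7
12  4  2 15
 8 14 13  3
 1 10  6 11

After move 2 (L):
 5  0  9  7
12  4  2 15
 8 14 13  3
 1 10  6 11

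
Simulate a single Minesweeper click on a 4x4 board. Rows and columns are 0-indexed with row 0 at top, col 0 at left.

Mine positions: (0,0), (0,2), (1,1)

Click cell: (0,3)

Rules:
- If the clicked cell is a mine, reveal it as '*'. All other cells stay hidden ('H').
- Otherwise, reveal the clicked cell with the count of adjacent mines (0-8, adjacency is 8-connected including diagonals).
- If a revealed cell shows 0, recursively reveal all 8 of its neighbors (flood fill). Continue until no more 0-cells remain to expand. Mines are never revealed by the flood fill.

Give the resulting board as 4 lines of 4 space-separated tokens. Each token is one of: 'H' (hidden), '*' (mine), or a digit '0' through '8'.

H H H 1
H H H H
H H H H
H H H H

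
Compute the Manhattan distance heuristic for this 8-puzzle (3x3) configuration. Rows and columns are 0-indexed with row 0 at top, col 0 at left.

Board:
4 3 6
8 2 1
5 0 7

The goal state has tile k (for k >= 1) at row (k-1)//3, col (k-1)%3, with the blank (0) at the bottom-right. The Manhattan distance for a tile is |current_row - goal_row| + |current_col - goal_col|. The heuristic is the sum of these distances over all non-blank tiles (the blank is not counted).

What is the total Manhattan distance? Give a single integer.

Answer: 13

Derivation:
Tile 4: at (0,0), goal (1,0), distance |0-1|+|0-0| = 1
Tile 3: at (0,1), goal (0,2), distance |0-0|+|1-2| = 1
Tile 6: at (0,2), goal (1,2), distance |0-1|+|2-2| = 1
Tile 8: at (1,0), goal (2,1), distance |1-2|+|0-1| = 2
Tile 2: at (1,1), goal (0,1), distance |1-0|+|1-1| = 1
Tile 1: at (1,2), goal (0,0), distance |1-0|+|2-0| = 3
Tile 5: at (2,0), goal (1,1), distance |2-1|+|0-1| = 2
Tile 7: at (2,2), goal (2,0), distance |2-2|+|2-0| = 2
Sum: 1 + 1 + 1 + 2 + 1 + 3 + 2 + 2 = 13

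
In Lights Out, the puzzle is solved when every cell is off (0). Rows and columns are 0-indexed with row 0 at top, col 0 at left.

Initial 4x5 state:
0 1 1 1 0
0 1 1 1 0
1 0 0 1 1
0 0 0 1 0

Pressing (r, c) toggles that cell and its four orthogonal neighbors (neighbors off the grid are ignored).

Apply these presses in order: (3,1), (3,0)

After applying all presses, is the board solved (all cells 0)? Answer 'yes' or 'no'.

Answer: no

Derivation:
After press 1 at (3,1):
0 1 1 1 0
0 1 1 1 0
1 1 0 1 1
1 1 1 1 0

After press 2 at (3,0):
0 1 1 1 0
0 1 1 1 0
0 1 0 1 1
0 0 1 1 0

Lights still on: 11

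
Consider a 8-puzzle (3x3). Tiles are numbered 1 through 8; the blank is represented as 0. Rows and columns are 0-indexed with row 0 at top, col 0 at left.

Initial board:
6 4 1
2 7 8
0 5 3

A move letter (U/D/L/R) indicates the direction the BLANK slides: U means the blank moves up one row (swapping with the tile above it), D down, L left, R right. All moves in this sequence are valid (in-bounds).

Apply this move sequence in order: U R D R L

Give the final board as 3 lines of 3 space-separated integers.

Answer: 6 4 1
7 5 8
2 0 3

Derivation:
After move 1 (U):
6 4 1
0 7 8
2 5 3

After move 2 (R):
6 4 1
7 0 8
2 5 3

After move 3 (D):
6 4 1
7 5 8
2 0 3

After move 4 (R):
6 4 1
7 5 8
2 3 0

After move 5 (L):
6 4 1
7 5 8
2 0 3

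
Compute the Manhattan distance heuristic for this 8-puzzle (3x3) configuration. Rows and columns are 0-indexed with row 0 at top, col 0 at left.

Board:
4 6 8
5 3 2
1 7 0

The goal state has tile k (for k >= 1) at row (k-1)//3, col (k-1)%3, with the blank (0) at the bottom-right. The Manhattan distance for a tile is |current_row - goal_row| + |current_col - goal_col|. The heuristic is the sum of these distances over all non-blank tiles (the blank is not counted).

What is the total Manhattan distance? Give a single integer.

Tile 4: (0,0)->(1,0) = 1
Tile 6: (0,1)->(1,2) = 2
Tile 8: (0,2)->(2,1) = 3
Tile 5: (1,0)->(1,1) = 1
Tile 3: (1,1)->(0,2) = 2
Tile 2: (1,2)->(0,1) = 2
Tile 1: (2,0)->(0,0) = 2
Tile 7: (2,1)->(2,0) = 1
Sum: 1 + 2 + 3 + 1 + 2 + 2 + 2 + 1 = 14

Answer: 14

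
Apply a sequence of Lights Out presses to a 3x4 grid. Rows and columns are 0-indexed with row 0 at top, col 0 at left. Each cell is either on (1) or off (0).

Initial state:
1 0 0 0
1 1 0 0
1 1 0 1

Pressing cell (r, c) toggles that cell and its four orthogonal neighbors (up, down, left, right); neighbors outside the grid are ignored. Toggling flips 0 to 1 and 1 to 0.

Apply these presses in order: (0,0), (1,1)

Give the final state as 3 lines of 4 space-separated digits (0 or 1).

After press 1 at (0,0):
0 1 0 0
0 1 0 0
1 1 0 1

After press 2 at (1,1):
0 0 0 0
1 0 1 0
1 0 0 1

Answer: 0 0 0 0
1 0 1 0
1 0 0 1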